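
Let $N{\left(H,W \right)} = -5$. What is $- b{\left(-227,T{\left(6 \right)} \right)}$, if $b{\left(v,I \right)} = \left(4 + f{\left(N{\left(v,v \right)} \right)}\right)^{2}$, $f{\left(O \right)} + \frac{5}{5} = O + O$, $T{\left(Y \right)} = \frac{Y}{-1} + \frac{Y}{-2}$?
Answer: $-49$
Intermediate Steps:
$T{\left(Y \right)} = - \frac{3 Y}{2}$ ($T{\left(Y \right)} = Y \left(-1\right) + Y \left(- \frac{1}{2}\right) = - Y - \frac{Y}{2} = - \frac{3 Y}{2}$)
$f{\left(O \right)} = -1 + 2 O$ ($f{\left(O \right)} = -1 + \left(O + O\right) = -1 + 2 O$)
$b{\left(v,I \right)} = 49$ ($b{\left(v,I \right)} = \left(4 + \left(-1 + 2 \left(-5\right)\right)\right)^{2} = \left(4 - 11\right)^{2} = \left(-7\right)^{2} = 49$)
$- b{\left(-227,T{\left(6 \right)} \right)} = \left(-1\right) 49 = -49$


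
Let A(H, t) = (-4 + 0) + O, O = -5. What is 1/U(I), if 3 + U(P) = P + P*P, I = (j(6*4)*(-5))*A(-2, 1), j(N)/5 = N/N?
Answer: 1/50847 ≈ 1.9667e-5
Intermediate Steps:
A(H, t) = -9 (A(H, t) = (-4 + 0) - 5 = -4 - 5 = -9)
j(N) = 5 (j(N) = 5*(N/N) = 5*1 = 5)
I = 225 (I = (5*(-5))*(-9) = -25*(-9) = 225)
U(P) = -3 + P + P² (U(P) = -3 + (P + P*P) = -3 + (P + P²) = -3 + P + P²)
1/U(I) = 1/(-3 + 225 + 225²) = 1/(-3 + 225 + 50625) = 1/50847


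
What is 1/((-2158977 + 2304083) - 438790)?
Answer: -1/293684 ≈ -3.4050e-6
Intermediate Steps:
1/((-2158977 + 2304083) - 438790) = 1/(145106 - 438790) = 1/(-293684) = -1/293684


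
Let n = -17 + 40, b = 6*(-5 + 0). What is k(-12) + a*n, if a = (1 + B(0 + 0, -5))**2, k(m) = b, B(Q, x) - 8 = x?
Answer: 338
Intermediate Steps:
B(Q, x) = 8 + x
b = -30 (b = 6*(-5) = -30)
k(m) = -30
n = 23
a = 16 (a = (1 + (8 - 5))**2 = (1 + 3)**2 = 4**2 = 16)
k(-12) + a*n = -30 + 16*23 = -30 + 368 = 338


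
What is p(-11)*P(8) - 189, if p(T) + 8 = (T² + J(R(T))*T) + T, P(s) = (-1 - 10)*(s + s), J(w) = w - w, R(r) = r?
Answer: -18141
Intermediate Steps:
J(w) = 0
P(s) = -22*s
p(T) = -8 + T + T² (p(T) = -8 + ((T² + 0*T) + T) = -8 + ((T² + 0) + T) = -8 + (T² + T) = -8 + (T + T²) = -8 + T + T²)
p(-11)*P(8) - 189 = (-8 - 11 + (-11)²)*(-22*8) - 189 = (-8 - 11 + 121)*(-176) - 189 = 102*(-176) - 189 = -17952 - 189 = -18141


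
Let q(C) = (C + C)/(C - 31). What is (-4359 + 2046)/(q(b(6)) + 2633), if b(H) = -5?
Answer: -41634/47399 ≈ -0.87837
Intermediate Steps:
q(C) = 2*C/(-31 + C) (q(C) = (2*C)/(-31 + C) = 2*C/(-31 + C))
(-4359 + 2046)/(q(b(6)) + 2633) = (-4359 + 2046)/(2*(-5)/(-31 - 5) + 2633) = -2313/(2*(-5)/(-36) + 2633) = -2313/(2*(-5)*(-1/36) + 2633) = -2313/(5/18 + 2633) = -2313/47399/18 = -2313*18/47399 = -41634/47399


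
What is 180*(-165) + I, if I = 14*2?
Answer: -29672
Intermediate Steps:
I = 28
180*(-165) + I = 180*(-165) + 28 = -29700 + 28 = -29672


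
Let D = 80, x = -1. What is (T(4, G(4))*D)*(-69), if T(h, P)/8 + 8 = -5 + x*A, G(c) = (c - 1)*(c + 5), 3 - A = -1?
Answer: 750720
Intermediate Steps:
A = 4 (A = 3 - 1*(-1) = 3 + 1 = 4)
G(c) = (-1 + c)*(5 + c)
T(h, P) = -136 (T(h, P) = -64 + 8*(-5 - 1*4) = -64 + 8*(-5 - 4) = -64 + 8*(-9) = -64 - 72 = -136)
(T(4, G(4))*D)*(-69) = -136*80*(-69) = -10880*(-69) = 750720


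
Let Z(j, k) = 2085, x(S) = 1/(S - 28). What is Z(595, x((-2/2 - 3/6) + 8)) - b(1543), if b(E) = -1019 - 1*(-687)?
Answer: 2417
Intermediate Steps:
b(E) = -332 (b(E) = -1019 + 687 = -332)
x(S) = 1/(-28 + S)
Z(595, x((-2/2 - 3/6) + 8)) - b(1543) = 2085 - 1*(-332) = 2085 + 332 = 2417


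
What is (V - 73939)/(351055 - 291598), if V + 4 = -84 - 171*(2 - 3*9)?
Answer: -69752/59457 ≈ -1.1732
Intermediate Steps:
V = 4187 (V = -4 + (-84 - 171*(2 - 3*9)) = -4 + (-84 - 171*(2 - 27)) = -4 + (-84 - 171*(-25)) = -4 + (-84 + 4275) = -4 + 4191 = 4187)
(V - 73939)/(351055 - 291598) = (4187 - 73939)/(351055 - 291598) = -69752/59457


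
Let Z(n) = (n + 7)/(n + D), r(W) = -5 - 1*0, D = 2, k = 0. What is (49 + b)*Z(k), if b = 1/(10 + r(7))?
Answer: 861/5 ≈ 172.20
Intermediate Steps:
r(W) = -5 (r(W) = -5 + 0 = -5)
Z(n) = (7 + n)/(2 + n) (Z(n) = (n + 7)/(n + 2) = (7 + n)/(2 + n))
b = ⅕ (b = 1/(10 - 5) = 1/5 = ⅕ ≈ 0.20000)
(49 + b)*Z(k) = (49 + ⅕)*((7 + 0)/(2 + 0)) = 246*(7/2)/5 = 246*((½)*7)/5 = (246/5)*(7/2) = 861/5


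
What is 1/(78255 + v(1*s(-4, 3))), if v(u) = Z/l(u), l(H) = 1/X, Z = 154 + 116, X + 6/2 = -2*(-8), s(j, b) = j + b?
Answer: 1/81765 ≈ 1.2230e-5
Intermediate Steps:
s(j, b) = b + j
X = 13 (X = -3 - 2*(-8) = -3 + 16 = 13)
Z = 270
l(H) = 1/13
v(u) = 3510 (v(u) = 270/(1/13) = 270*13 = 3510)
1/(78255 + v(1*s(-4, 3))) = 1/(78255 + 3510) = 1/81765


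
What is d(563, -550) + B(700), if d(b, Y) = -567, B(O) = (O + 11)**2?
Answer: 504954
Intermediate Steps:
B(O) = (11 + O)**2
d(563, -550) + B(700) = -567 + (11 + 700)**2 = -567 + 711**2 = -567 + 505521 = 504954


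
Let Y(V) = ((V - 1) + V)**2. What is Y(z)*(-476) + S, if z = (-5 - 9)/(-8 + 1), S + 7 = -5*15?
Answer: -4366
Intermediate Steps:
S = -82 (S = -7 - 5*15 = -7 - 75 = -82)
z = 2 (z = -14/(-7) = -14*(-1/7) = 2)
Y(V) = (-1 + 2*V)**2 (Y(V) = ((-1 + V) + V)**2 = (-1 + 2*V)**2)
Y(z)*(-476) + S = (-1 + 2*2)**2*(-476) - 82 = (-1 + 4)**2*(-476) - 82 = 3**2*(-476) - 82 = 9*(-476) - 82 = -4284 - 82 = -4366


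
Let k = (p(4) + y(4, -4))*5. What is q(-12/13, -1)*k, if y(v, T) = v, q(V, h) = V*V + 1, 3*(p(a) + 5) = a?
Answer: 1565/507 ≈ 3.0868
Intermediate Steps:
p(a) = -5 + a/3
q(V, h) = 1 + V² (q(V, h) = V² + 1 = 1 + V²)
k = 5/3 (k = ((-5 + (⅓)*4) + 4)*5 = ((-5 + 4/3) + 4)*5 = (-11/3 + 4)*5 = (⅓)*5 = 5/3 ≈ 1.6667)
q(-12/13, -1)*k = (1 + (-12/13)²)*(5/3) = (1 + 144/169)*(5/3) = (313/169)*(5/3) = 1565/507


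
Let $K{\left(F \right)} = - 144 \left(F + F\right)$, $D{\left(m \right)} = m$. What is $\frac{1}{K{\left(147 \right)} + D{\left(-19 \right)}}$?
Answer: $- \frac{1}{42355} \approx -2.361 \cdot 10^{-5}$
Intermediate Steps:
$K{\left(F \right)} = - 288 F$ ($K{\left(F \right)} = - 144 \cdot 2 F = - 288 F$)
$\frac{1}{K{\left(147 \right)} + D{\left(-19 \right)}} = \frac{1}{\left(-288\right) 147 - 19} = \frac{1}{-42336 - 19} = \frac{1}{-42355} = - \frac{1}{42355}$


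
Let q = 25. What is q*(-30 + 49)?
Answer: 475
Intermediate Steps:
q*(-30 + 49) = 25*(-30 + 49) = 25*19 = 475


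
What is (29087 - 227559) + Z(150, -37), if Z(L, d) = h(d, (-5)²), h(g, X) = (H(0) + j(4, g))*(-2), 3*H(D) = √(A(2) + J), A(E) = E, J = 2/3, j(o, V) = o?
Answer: -198480 - 4*√6/9 ≈ -1.9848e+5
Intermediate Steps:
J = ⅔ (J = 2*(⅓) = ⅔ ≈ 0.66667)
H(D) = 2*√6/9 (H(D) = √(2 + ⅔)/3 = √(8/3)/3 = (2*√6/3)/3 = 2*√6/9)
h(g, X) = -8 - 4*√6/9 (h(g, X) = (2*√6/9 + 4)*(-2) = (4 + 2*√6/9)*(-2) = -8 - 4*√6/9)
Z(L, d) = -8 - 4*√6/9
(29087 - 227559) + Z(150, -37) = (29087 - 227559) + (-8 - 4*√6/9) = -198472 + (-8 - 4*√6/9) = -198480 - 4*√6/9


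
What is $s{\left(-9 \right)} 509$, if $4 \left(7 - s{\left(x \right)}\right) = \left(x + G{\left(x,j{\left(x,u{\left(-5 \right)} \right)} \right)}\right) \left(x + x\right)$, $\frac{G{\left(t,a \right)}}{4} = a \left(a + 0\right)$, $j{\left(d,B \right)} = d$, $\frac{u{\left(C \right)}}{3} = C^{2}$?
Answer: $\frac{1450141}{2} \approx 7.2507 \cdot 10^{5}$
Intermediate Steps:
$u{\left(C \right)} = 3 C^{2}$
$G{\left(t,a \right)} = 4 a^{2}$ ($G{\left(t,a \right)} = 4 a \left(a + 0\right) = 4 a a = 4 a^{2}$)
$s{\left(x \right)} = 7 - \frac{x \left(x + 4 x^{2}\right)}{2}$ ($s{\left(x \right)} = 7 - \frac{\left(x + 4 x^{2}\right) \left(x + x\right)}{4} = 7 - \frac{\left(x + 4 x^{2}\right) 2 x}{4} = 7 - \frac{2 x \left(x + 4 x^{2}\right)}{4} = 7 - \frac{x \left(x + 4 x^{2}\right)}{2}$)
$s{\left(-9 \right)} 509 = \left(7 - 2 \left(-9\right)^{3} - \frac{\left(-9\right)^{2}}{2}\right) 509 = \left(7 - -1458 - \frac{81}{2}\right) 509 = \left(7 + 1458 - \frac{81}{2}\right) 509 = \frac{2849}{2} \cdot 509 = \frac{1450141}{2}$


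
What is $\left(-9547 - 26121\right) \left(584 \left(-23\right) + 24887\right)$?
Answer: $-408576940$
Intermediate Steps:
$\left(-9547 - 26121\right) \left(584 \left(-23\right) + 24887\right) = - 35668 \left(-13432 + 24887\right) = \left(-35668\right) 11455 = -408576940$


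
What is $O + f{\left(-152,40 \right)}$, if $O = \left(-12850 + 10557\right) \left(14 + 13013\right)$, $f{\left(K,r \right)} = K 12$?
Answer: $-29872735$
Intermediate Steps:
$f{\left(K,r \right)} = 12 K$
$O = -29870911$ ($O = \left(-2293\right) 13027 = -29870911$)
$O + f{\left(-152,40 \right)} = -29870911 + 12 \left(-152\right) = -29870911 - 1824 = -29872735$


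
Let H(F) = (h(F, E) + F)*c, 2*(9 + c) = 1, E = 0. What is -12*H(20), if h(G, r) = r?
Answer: 2040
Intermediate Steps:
c = -17/2 (c = -9 + (½)*1 = -9 + ½ = -17/2 ≈ -8.5000)
H(F) = -17*F/2 (H(F) = (0 + F)*(-17/2) = F*(-17/2) = -17*F/2)
-12*H(20) = -(-102)*20 = -12*(-170) = 2040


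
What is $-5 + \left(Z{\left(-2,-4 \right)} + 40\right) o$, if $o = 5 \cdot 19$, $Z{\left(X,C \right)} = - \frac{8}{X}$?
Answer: $4175$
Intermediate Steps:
$o = 95$
$-5 + \left(Z{\left(-2,-4 \right)} + 40\right) o = -5 + \left(- \frac{8}{-2} + 40\right) 95 = -5 + \left(\left(-8\right) \left(- \frac{1}{2}\right) + 40\right) 95 = -5 + \left(4 + 40\right) 95 = -5 + 44 \cdot 95 = -5 + 4180 = 4175$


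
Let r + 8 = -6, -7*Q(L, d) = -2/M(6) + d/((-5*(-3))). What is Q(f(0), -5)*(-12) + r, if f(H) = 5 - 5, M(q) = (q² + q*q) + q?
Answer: -190/13 ≈ -14.615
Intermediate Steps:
M(q) = q + 2*q² (M(q) = (q² + q²) + q = 2*q² + q = q + 2*q²)
f(H) = 0
Q(L, d) = 1/273 - d/105 (Q(L, d) = -(-2*1/(6*(1 + 2*6)) + d/((-5*(-3))))/7 = -(-2*1/(6*(1 + 12)) + d/15)/7 = -(-2/(6*13) + d*(1/15))/7 = -(-2/78 + d/15)/7 = -(-2*1/78 + d/15)/7 = -(-1/39 + d/15)/7 = 1/273 - d/105)
r = -14 (r = -8 - 6 = -14)
Q(f(0), -5)*(-12) + r = (1/273 - 1/105*(-5))*(-12) - 14 = (1/273 + 1/21)*(-12) - 14 = (2/39)*(-12) - 14 = -8/13 - 14 = -190/13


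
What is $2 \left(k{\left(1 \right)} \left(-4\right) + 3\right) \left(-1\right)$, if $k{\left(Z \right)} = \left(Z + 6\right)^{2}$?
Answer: $386$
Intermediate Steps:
$k{\left(Z \right)} = \left(6 + Z\right)^{2}$
$2 \left(k{\left(1 \right)} \left(-4\right) + 3\right) \left(-1\right) = 2 \left(\left(6 + 1\right)^{2} \left(-4\right) + 3\right) \left(-1\right) = 2 \left(7^{2} \left(-4\right) + 3\right) \left(-1\right) = 2 \left(49 \left(-4\right) + 3\right) \left(-1\right) = 2 \left(-196 + 3\right) \left(-1\right) = 2 \left(-193\right) \left(-1\right) = \left(-386\right) \left(-1\right) = 386$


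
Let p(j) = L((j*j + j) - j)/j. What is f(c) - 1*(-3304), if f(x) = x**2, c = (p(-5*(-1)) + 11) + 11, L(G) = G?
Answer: 4033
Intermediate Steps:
p(j) = j (p(j) = ((j*j + j) - j)/j = ((j**2 + j) - j)/j = ((j + j**2) - j)/j = j**2/j = j)
c = 27 (c = (-5*(-1) + 11) + 11 = (5 + 11) + 11 = 16 + 11 = 27)
f(c) - 1*(-3304) = 27**2 - 1*(-3304) = 729 + 3304 = 4033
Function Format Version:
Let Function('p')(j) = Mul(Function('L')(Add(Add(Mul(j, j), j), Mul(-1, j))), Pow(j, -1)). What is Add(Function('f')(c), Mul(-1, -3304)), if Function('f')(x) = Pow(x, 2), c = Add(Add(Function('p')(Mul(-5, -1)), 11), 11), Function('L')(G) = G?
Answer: 4033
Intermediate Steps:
Function('p')(j) = j (Function('p')(j) = Mul(Add(Add(Mul(j, j), j), Mul(-1, j)), Pow(j, -1)) = Mul(Add(Add(Pow(j, 2), j), Mul(-1, j)), Pow(j, -1)) = Mul(Add(Add(j, Pow(j, 2)), Mul(-1, j)), Pow(j, -1)) = Mul(Pow(j, 2), Pow(j, -1)) = j)
c = 27 (c = Add(Add(Mul(-5, -1), 11), 11) = Add(Add(5, 11), 11) = Add(16, 11) = 27)
Add(Function('f')(c), Mul(-1, -3304)) = Add(Pow(27, 2), Mul(-1, -3304)) = Add(729, 3304) = 4033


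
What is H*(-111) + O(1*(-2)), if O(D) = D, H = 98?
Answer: -10880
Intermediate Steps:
H*(-111) + O(1*(-2)) = 98*(-111) + 1*(-2) = -10878 - 2 = -10880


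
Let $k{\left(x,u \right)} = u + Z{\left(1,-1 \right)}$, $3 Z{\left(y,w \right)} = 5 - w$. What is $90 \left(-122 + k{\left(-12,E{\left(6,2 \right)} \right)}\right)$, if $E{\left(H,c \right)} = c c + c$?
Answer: $-10260$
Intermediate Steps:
$Z{\left(y,w \right)} = \frac{5}{3} - \frac{w}{3}$ ($Z{\left(y,w \right)} = \frac{5 - w}{3} = \frac{5}{3} - \frac{w}{3}$)
$E{\left(H,c \right)} = c + c^{2}$ ($E{\left(H,c \right)} = c^{2} + c = c + c^{2}$)
$k{\left(x,u \right)} = 2 + u$ ($k{\left(x,u \right)} = u + \left(\frac{5}{3} - - \frac{1}{3}\right) = u + \left(\frac{5}{3} + \frac{1}{3}\right) = u + 2 = 2 + u$)
$90 \left(-122 + k{\left(-12,E{\left(6,2 \right)} \right)}\right) = 90 \left(-122 + \left(2 + 2 \left(1 + 2\right)\right)\right) = 90 \left(-122 + \left(2 + 2 \cdot 3\right)\right) = 90 \left(-122 + \left(2 + 6\right)\right) = 90 \left(-122 + 8\right) = 90 \left(-114\right) = -10260$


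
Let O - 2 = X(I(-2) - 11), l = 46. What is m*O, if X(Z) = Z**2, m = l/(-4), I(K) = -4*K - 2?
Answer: -621/2 ≈ -310.50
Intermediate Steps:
I(K) = -2 - 4*K
m = -23/2 (m = 46/(-4) = 46*(-1/4) = -23/2 ≈ -11.500)
O = 27 (O = 2 + ((-2 - 4*(-2)) - 11)**2 = 2 + ((-2 + 8) - 11)**2 = 2 + (6 - 11)**2 = 2 + (-5)**2 = 2 + 25 = 27)
m*O = -23/2*27 = -621/2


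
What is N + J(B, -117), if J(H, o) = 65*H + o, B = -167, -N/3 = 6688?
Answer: -31036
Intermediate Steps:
N = -20064 (N = -3*6688 = -20064)
J(H, o) = o + 65*H
N + J(B, -117) = -20064 + (-117 + 65*(-167)) = -20064 + (-117 - 10855) = -20064 - 10972 = -31036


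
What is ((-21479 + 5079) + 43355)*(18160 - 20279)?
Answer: -57117645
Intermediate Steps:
((-21479 + 5079) + 43355)*(18160 - 20279) = (-16400 + 43355)*(-2119) = 26955*(-2119) = -57117645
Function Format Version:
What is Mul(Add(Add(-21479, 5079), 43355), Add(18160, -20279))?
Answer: -57117645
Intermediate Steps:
Mul(Add(Add(-21479, 5079), 43355), Add(18160, -20279)) = Mul(Add(-16400, 43355), -2119) = Mul(26955, -2119) = -57117645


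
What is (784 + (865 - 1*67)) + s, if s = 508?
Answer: 2090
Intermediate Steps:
(784 + (865 - 1*67)) + s = (784 + (865 - 1*67)) + 508 = (784 + (865 - 67)) + 508 = (784 + 798) + 508 = 1582 + 508 = 2090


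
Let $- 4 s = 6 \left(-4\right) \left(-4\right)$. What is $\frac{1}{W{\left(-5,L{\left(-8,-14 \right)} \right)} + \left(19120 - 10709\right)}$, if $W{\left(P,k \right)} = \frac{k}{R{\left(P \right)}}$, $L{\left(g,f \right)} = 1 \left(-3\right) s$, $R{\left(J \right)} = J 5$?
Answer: $\frac{25}{210203} \approx 0.00011893$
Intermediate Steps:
$s = -24$ ($s = - \frac{6 \left(-4\right) \left(-4\right)}{4} = - \frac{\left(-24\right) \left(-4\right)}{4} = \left(- \frac{1}{4}\right) 96 = -24$)
$R{\left(J \right)} = 5 J$
$L{\left(g,f \right)} = 72$ ($L{\left(g,f \right)} = 1 \left(-3\right) \left(-24\right) = \left(-3\right) \left(-24\right) = 72$)
$W{\left(P,k \right)} = \frac{k}{5 P}$
$\frac{1}{W{\left(-5,L{\left(-8,-14 \right)} \right)} + \left(19120 - 10709\right)} = \frac{1}{\frac{1}{5} \cdot 72 \frac{1}{-5} + \left(19120 - 10709\right)} = \frac{1}{\frac{1}{5} \cdot 72 \left(- \frac{1}{5}\right) + \left(19120 - 10709\right)} = \frac{1}{- \frac{72}{25} + 8411} = \frac{1}{\frac{210203}{25}} = \frac{25}{210203}$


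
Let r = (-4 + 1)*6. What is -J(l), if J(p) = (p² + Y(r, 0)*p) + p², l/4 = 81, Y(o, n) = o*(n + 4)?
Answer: -186624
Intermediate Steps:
r = -18 (r = -3*6 = -18)
Y(o, n) = o*(4 + n)
l = 324 (l = 4*81 = 324)
J(p) = -72*p + 2*p² (J(p) = (p² + (-18*(4 + 0))*p) + p² = (p² + (-18*4)*p) + p² = (p² - 72*p) + p² = -72*p + 2*p²)
-J(l) = -2*324*(-36 + 324) = -2*324*288 = -1*186624 = -186624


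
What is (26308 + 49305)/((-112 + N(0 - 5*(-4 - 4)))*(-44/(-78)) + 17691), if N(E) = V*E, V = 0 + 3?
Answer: 2948907/690125 ≈ 4.2730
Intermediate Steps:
V = 3
N(E) = 3*E
(26308 + 49305)/((-112 + N(0 - 5*(-4 - 4)))*(-44/(-78)) + 17691) = (26308 + 49305)/((-112 + 3*(0 - 5*(-4 - 4)))*(-44/(-78)) + 17691) = 75613/((-112 + 3*(0 - 5*(-8)))*(-44*(-1/78)) + 17691) = 75613/((-112 + 3*(0 + 40))*(22/39) + 17691) = 75613/((-112 + 3*40)*(22/39) + 17691) = 75613/((-112 + 120)*(22/39) + 17691) = 75613/(8*(22/39) + 17691) = 75613/(176/39 + 17691) = 75613/(690125/39) = 75613*(39/690125) = 2948907/690125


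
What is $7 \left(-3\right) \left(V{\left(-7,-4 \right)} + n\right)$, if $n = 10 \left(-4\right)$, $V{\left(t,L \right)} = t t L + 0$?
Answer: $4956$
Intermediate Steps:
$V{\left(t,L \right)} = L t^{2}$ ($V{\left(t,L \right)} = t^{2} L + 0 = L t^{2} + 0 = L t^{2}$)
$n = -40$
$7 \left(-3\right) \left(V{\left(-7,-4 \right)} + n\right) = 7 \left(-3\right) \left(- 4 \left(-7\right)^{2} - 40\right) = - 21 \left(\left(-4\right) 49 - 40\right) = - 21 \left(-196 - 40\right) = \left(-21\right) \left(-236\right) = 4956$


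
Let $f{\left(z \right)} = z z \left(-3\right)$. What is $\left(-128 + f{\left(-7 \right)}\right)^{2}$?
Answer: $75625$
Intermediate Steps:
$f{\left(z \right)} = - 3 z^{2}$ ($f{\left(z \right)} = z^{2} \left(-3\right) = - 3 z^{2}$)
$\left(-128 + f{\left(-7 \right)}\right)^{2} = \left(-128 - 3 \left(-7\right)^{2}\right)^{2} = \left(-128 - 147\right)^{2} = \left(-275\right)^{2} = 75625$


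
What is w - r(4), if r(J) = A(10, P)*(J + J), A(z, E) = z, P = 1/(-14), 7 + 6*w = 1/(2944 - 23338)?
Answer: -9931879/122364 ≈ -81.167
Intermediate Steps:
w = -142759/122364 (w = -7/6 + 1/(6*(2944 - 23338)) = -7/6 + (⅙)/(-20394) = -7/6 + (⅙)*(-1/20394) = -7/6 - 1/122364 = -142759/122364 ≈ -1.1667)
P = -1/14 ≈ -0.071429
r(J) = 20*J (r(J) = 10*(J + J) = 10*(2*J) = 20*J)
w - r(4) = -142759/122364 - 20*4 = -142759/122364 - 1*80 = -142759/122364 - 80 = -9931879/122364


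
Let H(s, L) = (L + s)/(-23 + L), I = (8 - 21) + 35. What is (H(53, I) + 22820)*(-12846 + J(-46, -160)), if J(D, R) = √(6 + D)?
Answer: -292182270 + 45490*I*√10 ≈ -2.9218e+8 + 1.4385e+5*I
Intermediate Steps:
I = 22 (I = -13 + 35 = 22)
H(s, L) = (L + s)/(-23 + L)
(H(53, I) + 22820)*(-12846 + J(-46, -160)) = ((22 + 53)/(-23 + 22) + 22820)*(-12846 + √(6 - 46)) = (75/(-1) + 22820)*(-12846 + √(-40)) = (-1*75 + 22820)*(-12846 + 2*I*√10) = (-75 + 22820)*(-12846 + 2*I*√10) = 22745*(-12846 + 2*I*√10) = -292182270 + 45490*I*√10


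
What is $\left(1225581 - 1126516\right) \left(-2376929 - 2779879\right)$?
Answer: $-510859184520$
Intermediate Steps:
$\left(1225581 - 1126516\right) \left(-2376929 - 2779879\right) = 99065 \left(-5156808\right) = -510859184520$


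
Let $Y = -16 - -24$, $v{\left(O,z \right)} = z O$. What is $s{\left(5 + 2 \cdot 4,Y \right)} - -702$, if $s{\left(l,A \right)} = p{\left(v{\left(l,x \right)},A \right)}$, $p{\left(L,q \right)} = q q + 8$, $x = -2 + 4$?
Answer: $774$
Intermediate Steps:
$x = 2$
$v{\left(O,z \right)} = O z$
$p{\left(L,q \right)} = 8 + q^{2}$ ($p{\left(L,q \right)} = q^{2} + 8 = 8 + q^{2}$)
$Y = 8$ ($Y = -16 + 24 = 8$)
$s{\left(l,A \right)} = 8 + A^{2}$
$s{\left(5 + 2 \cdot 4,Y \right)} - -702 = \left(8 + 8^{2}\right) - -702 = \left(8 + 64\right) + 702 = 72 + 702 = 774$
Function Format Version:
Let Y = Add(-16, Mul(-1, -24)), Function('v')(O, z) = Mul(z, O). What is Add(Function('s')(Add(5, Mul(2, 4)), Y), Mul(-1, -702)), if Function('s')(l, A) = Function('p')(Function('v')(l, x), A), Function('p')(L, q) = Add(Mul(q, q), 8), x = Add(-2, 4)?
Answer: 774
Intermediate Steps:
x = 2
Function('v')(O, z) = Mul(O, z)
Function('p')(L, q) = Add(8, Pow(q, 2)) (Function('p')(L, q) = Add(Pow(q, 2), 8) = Add(8, Pow(q, 2)))
Y = 8 (Y = Add(-16, 24) = 8)
Function('s')(l, A) = Add(8, Pow(A, 2))
Add(Function('s')(Add(5, Mul(2, 4)), Y), Mul(-1, -702)) = Add(Add(8, Pow(8, 2)), Mul(-1, -702)) = Add(Add(8, 64), 702) = Add(72, 702) = 774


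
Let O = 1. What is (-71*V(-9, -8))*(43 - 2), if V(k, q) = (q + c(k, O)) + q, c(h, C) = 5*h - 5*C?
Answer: 192126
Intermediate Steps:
c(h, C) = -5*C + 5*h
V(k, q) = -5 + 2*q + 5*k (V(k, q) = (q + (-5*1 + 5*k)) + q = (q + (-5 + 5*k)) + q = (-5 + q + 5*k) + q = -5 + 2*q + 5*k)
(-71*V(-9, -8))*(43 - 2) = (-71*(-5 + 2*(-8) + 5*(-9)))*(43 - 2) = -71*(-5 - 16 - 45)*41 = -71*(-66)*41 = 4686*41 = 192126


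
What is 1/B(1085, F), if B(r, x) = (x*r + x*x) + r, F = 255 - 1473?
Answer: 1/163079 ≈ 6.1320e-6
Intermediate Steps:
F = -1218
B(r, x) = r + x² + r*x (B(r, x) = (r*x + x²) + r = (x² + r*x) + r = r + x² + r*x)
1/B(1085, F) = 1/(1085 + (-1218)² + 1085*(-1218)) = 1/(1085 + 1483524 - 1321530) = 1/163079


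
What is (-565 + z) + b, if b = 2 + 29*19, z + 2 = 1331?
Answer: 1317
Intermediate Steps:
z = 1329 (z = -2 + 1331 = 1329)
b = 553 (b = 2 + 551 = 553)
(-565 + z) + b = (-565 + 1329) + 553 = 764 + 553 = 1317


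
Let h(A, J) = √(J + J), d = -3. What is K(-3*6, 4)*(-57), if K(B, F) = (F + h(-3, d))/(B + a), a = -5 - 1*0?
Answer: 228/23 + 57*I*√6/23 ≈ 9.913 + 6.0705*I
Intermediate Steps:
h(A, J) = √2*√J (h(A, J) = √(2*J) = √2*√J)
a = -5 (a = -5 + 0 = -5)
K(B, F) = (F + I*√6)/(-5 + B) (K(B, F) = (F + √2*√(-3))/(B - 5) = (F + √2*(I*√3))/(-5 + B) = (F + I*√6)/(-5 + B))
K(-3*6, 4)*(-57) = ((4 + I*√6)/(-5 - 3*6))*(-57) = ((4 + I*√6)/(-5 - 18))*(-57) = ((4 + I*√6)/(-23))*(-57) = -(4 + I*√6)/23*(-57) = (-4/23 - I*√6/23)*(-57) = 228/23 + 57*I*√6/23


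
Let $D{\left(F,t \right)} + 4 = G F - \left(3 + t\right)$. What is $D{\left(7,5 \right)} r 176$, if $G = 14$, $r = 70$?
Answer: $1059520$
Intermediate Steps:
$D{\left(F,t \right)} = -7 - t + 14 F$ ($D{\left(F,t \right)} = -4 - \left(3 + t - 14 F\right) = -7 - t + 14 F$)
$D{\left(7,5 \right)} r 176 = \left(-7 - 5 + 14 \cdot 7\right) 70 \cdot 176 = \left(-7 - 5 + 98\right) 70 \cdot 176 = 86 \cdot 70 \cdot 176 = 6020 \cdot 176 = 1059520$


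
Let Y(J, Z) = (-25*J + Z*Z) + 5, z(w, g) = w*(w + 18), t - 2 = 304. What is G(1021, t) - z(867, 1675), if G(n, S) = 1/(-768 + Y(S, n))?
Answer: -793404514259/1034028 ≈ -7.6730e+5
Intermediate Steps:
t = 306 (t = 2 + 304 = 306)
z(w, g) = w*(18 + w)
Y(J, Z) = 5 + Z² - 25*J (Y(J, Z) = (-25*J + Z²) + 5 = (Z² - 25*J) + 5 = 5 + Z² - 25*J)
G(n, S) = 1/(-763 + n² - 25*S) (G(n, S) = 1/(-768 + (5 + n² - 25*S)) = 1/(-763 + n² - 25*S))
G(1021, t) - z(867, 1675) = 1/(-763 + 1021² - 25*306) - 867*(18 + 867) = 1/(-763 + 1042441 - 7650) - 867*885 = 1/1034028 - 1*767295 = 1/1034028 - 767295 = -793404514259/1034028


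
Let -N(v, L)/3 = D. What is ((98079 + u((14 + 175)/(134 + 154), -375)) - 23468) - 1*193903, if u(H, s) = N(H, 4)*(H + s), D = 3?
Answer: -3709533/32 ≈ -1.1592e+5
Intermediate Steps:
N(v, L) = -9 (N(v, L) = -3*3 = -9)
u(H, s) = -9*H - 9*s (u(H, s) = -9*(H + s) = -9*H - 9*s)
((98079 + u((14 + 175)/(134 + 154), -375)) - 23468) - 1*193903 = ((98079 + (-9*(14 + 175)/(134 + 154) - 9*(-375))) - 23468) - 1*193903 = ((98079 + (-1701/288 + 3375)) - 23468) - 193903 = ((98079 + (-9*21/32 + 3375)) - 23468) - 193903 = ((98079 + (-189/32 + 3375)) - 23468) - 193903 = ((98079 + 107811/32) - 23468) - 193903 = (3246339/32 - 23468) - 193903 = 2495363/32 - 193903 = -3709533/32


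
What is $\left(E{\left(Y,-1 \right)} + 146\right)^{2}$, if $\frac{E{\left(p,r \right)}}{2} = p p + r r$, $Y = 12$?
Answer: $190096$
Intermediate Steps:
$E{\left(p,r \right)} = 2 p^{2} + 2 r^{2}$ ($E{\left(p,r \right)} = 2 \left(p p + r r\right) = 2 \left(p^{2} + r^{2}\right) = 2 p^{2} + 2 r^{2}$)
$\left(E{\left(Y,-1 \right)} + 146\right)^{2} = \left(\left(2 \cdot 12^{2} + 2 \left(-1\right)^{2}\right) + 146\right)^{2} = \left(\left(2 \cdot 144 + 2 \cdot 1\right) + 146\right)^{2} = \left(\left(288 + 2\right) + 146\right)^{2} = \left(290 + 146\right)^{2} = 436^{2} = 190096$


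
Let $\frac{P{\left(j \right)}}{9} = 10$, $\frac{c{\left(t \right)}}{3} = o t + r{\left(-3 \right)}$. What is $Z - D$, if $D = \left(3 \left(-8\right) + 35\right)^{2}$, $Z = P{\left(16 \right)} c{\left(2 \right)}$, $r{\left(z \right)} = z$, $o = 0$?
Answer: $-931$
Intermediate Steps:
$c{\left(t \right)} = -9$ ($c{\left(t \right)} = 3 \left(0 t - 3\right) = 3 \left(0 - 3\right) = 3 \left(-3\right) = -9$)
$P{\left(j \right)} = 90$ ($P{\left(j \right)} = 9 \cdot 10 = 90$)
$Z = -810$ ($Z = 90 \left(-9\right) = -810$)
$D = 121$ ($D = \left(-24 + 35\right)^{2} = 11^{2} = 121$)
$Z - D = -810 - 121 = -931$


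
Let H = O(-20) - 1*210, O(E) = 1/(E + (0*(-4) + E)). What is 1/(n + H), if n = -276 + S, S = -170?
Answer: -40/26241 ≈ -0.0015243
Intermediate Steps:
n = -446 (n = -276 - 170 = -446)
O(E) = 1/(2*E) (O(E) = 1/(E + (0 + E)) = 1/(E + E) = 1/(2*E))
H = -8401/40 (H = (½)/(-20) - 1*210 = (½)*(-1/20) - 210 = -1/40 - 210 = -8401/40 ≈ -210.02)
1/(n + H) = 1/(-446 - 8401/40) = 1/(-26241/40) = -40/26241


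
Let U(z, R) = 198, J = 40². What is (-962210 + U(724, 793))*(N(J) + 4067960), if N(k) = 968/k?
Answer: -195671345876863/50 ≈ -3.9134e+12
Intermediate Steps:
J = 1600
(-962210 + U(724, 793))*(N(J) + 4067960) = (-962210 + 198)*(968/1600 + 4067960) = -962012*(968*(1/1600) + 4067960) = -962012*(121/200 + 4067960) = -962012*813592121/200 = -195671345876863/50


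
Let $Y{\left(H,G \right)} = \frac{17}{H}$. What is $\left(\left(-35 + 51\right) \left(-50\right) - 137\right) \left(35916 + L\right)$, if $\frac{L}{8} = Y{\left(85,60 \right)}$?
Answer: $- \frac{168273956}{5} \approx -3.3655 \cdot 10^{7}$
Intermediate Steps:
$L = \frac{8}{5}$ ($L = 8 \cdot \frac{17}{85} = 8 \cdot 17 \cdot \frac{1}{85} = 8 \cdot \frac{1}{5} = \frac{8}{5} \approx 1.6$)
$\left(\left(-35 + 51\right) \left(-50\right) - 137\right) \left(35916 + L\right) = \left(\left(-35 + 51\right) \left(-50\right) - 137\right) \left(35916 + \frac{8}{5}\right) = \left(16 \left(-50\right) - 137\right) \frac{179588}{5} = \left(-800 - 137\right) \frac{179588}{5} = \left(-937\right) \frac{179588}{5} = - \frac{168273956}{5}$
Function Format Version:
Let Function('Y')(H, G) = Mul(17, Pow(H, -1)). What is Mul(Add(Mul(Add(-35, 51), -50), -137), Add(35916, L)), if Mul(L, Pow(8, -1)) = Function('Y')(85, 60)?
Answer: Rational(-168273956, 5) ≈ -3.3655e+7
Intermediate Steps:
L = Rational(8, 5) (L = Mul(8, Mul(17, Pow(85, -1))) = Mul(8, Mul(17, Rational(1, 85))) = Mul(8, Rational(1, 5)) = Rational(8, 5) ≈ 1.6000)
Mul(Add(Mul(Add(-35, 51), -50), -137), Add(35916, L)) = Mul(Add(Mul(Add(-35, 51), -50), -137), Add(35916, Rational(8, 5))) = Mul(Add(Mul(16, -50), -137), Rational(179588, 5)) = Mul(Add(-800, -137), Rational(179588, 5)) = Mul(-937, Rational(179588, 5)) = Rational(-168273956, 5)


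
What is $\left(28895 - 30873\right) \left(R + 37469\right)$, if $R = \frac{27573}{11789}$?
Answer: $- \frac{873780736492}{11789} \approx -7.4118 \cdot 10^{7}$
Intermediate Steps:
$R = \frac{27573}{11789}$ ($R = 27573 \cdot \frac{1}{11789} = \frac{27573}{11789} \approx 2.3389$)
$\left(28895 - 30873\right) \left(R + 37469\right) = \left(28895 - 30873\right) \left(\frac{27573}{11789} + 37469\right) = \left(-1978\right) \frac{441749614}{11789} = - \frac{873780736492}{11789}$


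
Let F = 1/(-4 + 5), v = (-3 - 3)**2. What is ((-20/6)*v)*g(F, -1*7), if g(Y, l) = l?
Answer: 840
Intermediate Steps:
v = 36 (v = (-6)**2 = 36)
F = 1 (F = 1/1 = 1)
((-20/6)*v)*g(F, -1*7) = (-20/6*36)*(-1*7) = (-20*1/6*36)*(-7) = -10/3*36*(-7) = -120*(-7) = 840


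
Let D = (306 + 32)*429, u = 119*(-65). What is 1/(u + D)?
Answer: 1/137267 ≈ 7.2851e-6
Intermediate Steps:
u = -7735
D = 145002 (D = 338*429 = 145002)
1/(u + D) = 1/(-7735 + 145002) = 1/137267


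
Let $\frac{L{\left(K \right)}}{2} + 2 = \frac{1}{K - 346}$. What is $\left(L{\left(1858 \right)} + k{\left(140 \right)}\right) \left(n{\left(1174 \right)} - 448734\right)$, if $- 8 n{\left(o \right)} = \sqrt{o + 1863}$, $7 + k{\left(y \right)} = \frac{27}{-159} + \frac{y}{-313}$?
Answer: $\frac{10895015239823}{2090214} + \frac{145676707 \sqrt{3037}}{100330272} \approx 5.2125 \cdot 10^{6}$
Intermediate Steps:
$k{\left(y \right)} = - \frac{380}{53} - \frac{y}{313}$ ($k{\left(y \right)} = -7 + \left(\frac{27}{-159} + \frac{y}{-313}\right) = -7 + \left(27 \left(- \frac{1}{159}\right) + y \left(- \frac{1}{313}\right)\right) = -7 - \left(\frac{9}{53} + \frac{y}{313}\right) = - \frac{380}{53} - \frac{y}{313}$)
$n{\left(o \right)} = - \frac{\sqrt{1863 + o}}{8}$ ($n{\left(o \right)} = - \frac{\sqrt{o + 1863}}{8} = - \frac{\sqrt{1863 + o}}{8}$)
$L{\left(K \right)} = -4 + \frac{2}{-346 + K}$ ($L{\left(K \right)} = -4 + \frac{2}{K - 346} = -4 + \frac{2}{-346 + K}$)
$\left(L{\left(1858 \right)} + k{\left(140 \right)}\right) \left(n{\left(1174 \right)} - 448734\right) = \left(\frac{2 \left(693 - 3716\right)}{-346 + 1858} - \frac{126360}{16589}\right) \left(- \frac{\sqrt{1863 + 1174}}{8} - 448734\right) = \left(\frac{2 \left(693 - 3716\right)}{1512} - \frac{126360}{16589}\right) \left(- \frac{\sqrt{3037}}{8} - 448734\right) = \left(2 \cdot \frac{1}{1512} \left(-3023\right) - \frac{126360}{16589}\right) \left(-448734 - \frac{\sqrt{3037}}{8}\right) = \left(- \frac{3023}{756} - \frac{126360}{16589}\right) \left(-448734 - \frac{\sqrt{3037}}{8}\right) = - \frac{145676707 \left(-448734 - \frac{\sqrt{3037}}{8}\right)}{12541284} = \frac{10895015239823}{2090214} + \frac{145676707 \sqrt{3037}}{100330272}$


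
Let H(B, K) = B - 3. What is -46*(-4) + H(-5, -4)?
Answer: 176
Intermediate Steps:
H(B, K) = -3 + B
-46*(-4) + H(-5, -4) = -46*(-4) + (-3 - 5) = 184 - 8 = 176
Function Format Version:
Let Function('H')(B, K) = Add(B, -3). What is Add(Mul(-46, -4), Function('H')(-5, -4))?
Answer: 176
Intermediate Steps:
Function('H')(B, K) = Add(-3, B)
Add(Mul(-46, -4), Function('H')(-5, -4)) = Add(Mul(-46, -4), Add(-3, -5)) = Add(184, -8) = 176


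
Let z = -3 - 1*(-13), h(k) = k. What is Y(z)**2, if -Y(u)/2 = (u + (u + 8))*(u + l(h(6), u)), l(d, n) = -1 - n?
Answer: 3136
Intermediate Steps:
z = 10 (z = -3 + 13 = 10)
Y(u) = 16 + 4*u (Y(u) = -2*(u + (u + 8))*(u + (-1 - u)) = -2*(u + (8 + u))*(-1) = -2*(8 + 2*u)*(-1) = -2*(-8 - 2*u) = 16 + 4*u)
Y(z)**2 = (16 + 4*10)**2 = (16 + 40)**2 = 56**2 = 3136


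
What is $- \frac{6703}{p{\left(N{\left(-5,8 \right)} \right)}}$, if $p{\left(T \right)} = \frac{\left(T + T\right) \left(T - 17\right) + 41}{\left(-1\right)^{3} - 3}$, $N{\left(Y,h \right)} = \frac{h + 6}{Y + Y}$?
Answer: $\frac{670300}{2313} \approx 289.8$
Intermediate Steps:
$N{\left(Y,h \right)} = \frac{6 + h}{2 Y}$
$p{\left(T \right)} = - \frac{41}{4} - \frac{T \left(-17 + T\right)}{2}$ ($p{\left(T \right)} = \frac{2 T \left(-17 + T\right) + 41}{-1 - 3} = \frac{2 T \left(-17 + T\right) + 41}{-4} = \left(41 + 2 T \left(-17 + T\right)\right) \left(- \frac{1}{4}\right) = - \frac{41}{4} - \frac{T \left(-17 + T\right)}{2}$)
$- \frac{6703}{p{\left(N{\left(-5,8 \right)} \right)}} = - \frac{6703}{- \frac{41}{4} - \frac{\left(\frac{6 + 8}{2 \left(-5\right)}\right)^{2}}{2} + \frac{17 \frac{6 + 8}{2 \left(-5\right)}}{2}} = - \frac{6703}{- \frac{41}{4} - \frac{\left(\frac{1}{2} \left(- \frac{1}{5}\right) 14\right)^{2}}{2} + \frac{17 \cdot \frac{1}{2} \left(- \frac{1}{5}\right) 14}{2}} = - \frac{6703}{- \frac{41}{4} - \frac{\left(- \frac{7}{5}\right)^{2}}{2} + \frac{17}{2} \left(- \frac{7}{5}\right)} = - \frac{6703}{- \frac{41}{4} - \frac{49}{50} - \frac{119}{10}} = - \frac{6703}{- \frac{2313}{100}} = \left(-6703\right) \left(- \frac{100}{2313}\right) = \frac{670300}{2313}$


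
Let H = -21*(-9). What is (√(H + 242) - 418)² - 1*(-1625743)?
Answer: 1800898 - 836*√431 ≈ 1.7835e+6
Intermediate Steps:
H = 189
(√(H + 242) - 418)² - 1*(-1625743) = (√(189 + 242) - 418)² - 1*(-1625743) = (√431 - 418)² + 1625743 = (-418 + √431)² + 1625743 = 1625743 + (-418 + √431)²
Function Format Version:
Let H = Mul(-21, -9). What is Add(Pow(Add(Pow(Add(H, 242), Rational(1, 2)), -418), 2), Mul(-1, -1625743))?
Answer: Add(1800898, Mul(-836, Pow(431, Rational(1, 2)))) ≈ 1.7835e+6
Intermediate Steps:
H = 189
Add(Pow(Add(Pow(Add(H, 242), Rational(1, 2)), -418), 2), Mul(-1, -1625743)) = Add(Pow(Add(Pow(Add(189, 242), Rational(1, 2)), -418), 2), Mul(-1, -1625743)) = Add(Pow(Add(Pow(431, Rational(1, 2)), -418), 2), 1625743) = Add(Pow(Add(-418, Pow(431, Rational(1, 2))), 2), 1625743) = Add(1625743, Pow(Add(-418, Pow(431, Rational(1, 2))), 2))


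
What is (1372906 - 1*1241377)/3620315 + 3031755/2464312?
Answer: 491305938951/387895030360 ≈ 1.2666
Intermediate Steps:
(1372906 - 1*1241377)/3620315 + 3031755/2464312 = (1372906 - 1241377)*(1/3620315) + 3031755*(1/2464312) = 131529*(1/3620315) + 3031755/2464312 = 131529/3620315 + 3031755/2464312 = 491305938951/387895030360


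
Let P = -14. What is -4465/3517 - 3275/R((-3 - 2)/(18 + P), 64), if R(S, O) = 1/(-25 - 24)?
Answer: 564386110/3517 ≈ 1.6047e+5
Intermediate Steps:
R(S, O) = -1/49 (R(S, O) = 1/(-49) = -1/49)
-4465/3517 - 3275/R((-3 - 2)/(18 + P), 64) = -4465/3517 - 3275/(-1/49) = -4465*1/3517 - 3275*(-49) = -4465/3517 + 160475 = 564386110/3517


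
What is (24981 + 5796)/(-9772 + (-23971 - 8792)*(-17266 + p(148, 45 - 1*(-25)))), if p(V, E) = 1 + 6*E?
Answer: 30777/551882963 ≈ 5.5767e-5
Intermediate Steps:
(24981 + 5796)/(-9772 + (-23971 - 8792)*(-17266 + p(148, 45 - 1*(-25)))) = (24981 + 5796)/(-9772 + (-23971 - 8792)*(-17266 + (1 + 6*(45 - 1*(-25))))) = 30777/(-9772 - 32763*(-17266 + (1 + 6*(45 + 25)))) = 30777/(-9772 - 32763*(-17266 + (1 + 6*70))) = 30777/(-9772 - 32763*(-17266 + (1 + 420))) = 30777/(-9772 - 32763*(-17266 + 421)) = 30777/(-9772 - 32763*(-16845)) = 30777/(-9772 + 551892735) = 30777/551882963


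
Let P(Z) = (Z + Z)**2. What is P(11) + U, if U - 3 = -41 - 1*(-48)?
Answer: 494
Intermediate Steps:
U = 10 (U = 3 + (-41 - 1*(-48)) = 3 + (-41 + 48) = 3 + 7 = 10)
P(Z) = 4*Z**2 (P(Z) = (2*Z)**2 = 4*Z**2)
P(11) + U = 4*11**2 + 10 = 4*121 + 10 = 484 + 10 = 494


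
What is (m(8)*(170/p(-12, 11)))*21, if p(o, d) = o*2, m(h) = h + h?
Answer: -2380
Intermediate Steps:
m(h) = 2*h
p(o, d) = 2*o
(m(8)*(170/p(-12, 11)))*21 = ((2*8)*(170/((2*(-12)))))*21 = (16*(170/(-24)))*21 = (16*(170*(-1/24)))*21 = (16*(-85/12))*21 = -340/3*21 = -2380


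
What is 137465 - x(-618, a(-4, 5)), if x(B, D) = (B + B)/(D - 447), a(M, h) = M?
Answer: 61995479/451 ≈ 1.3746e+5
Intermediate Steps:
x(B, D) = 2*B/(-447 + D) (x(B, D) = (2*B)/(-447 + D) = 2*B/(-447 + D))
137465 - x(-618, a(-4, 5)) = 137465 - 2*(-618)/(-447 - 4) = 137465 - 2*(-618)/(-451) = 137465 - 2*(-618)*(-1)/451 = 137465 - 1*1236/451 = 137465 - 1236/451 = 61995479/451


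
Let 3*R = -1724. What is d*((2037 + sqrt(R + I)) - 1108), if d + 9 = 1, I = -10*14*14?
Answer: -7432 - 16*I*sqrt(5703)/3 ≈ -7432.0 - 402.76*I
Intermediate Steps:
R = -1724/3 (R = (1/3)*(-1724) = -1724/3 ≈ -574.67)
I = -1960 (I = -140*14 = -1960)
d = -8 (d = -9 + 1 = -8)
d*((2037 + sqrt(R + I)) - 1108) = -8*((2037 + sqrt(-1724/3 - 1960)) - 1108) = -8*((2037 + sqrt(-7604/3)) - 1108) = -8*((2037 + 2*I*sqrt(5703)/3) - 1108) = -8*(929 + 2*I*sqrt(5703)/3) = -7432 - 16*I*sqrt(5703)/3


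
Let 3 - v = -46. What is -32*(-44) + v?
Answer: 1457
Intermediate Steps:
v = 49 (v = 3 - 1*(-46) = 3 + 46 = 49)
-32*(-44) + v = -32*(-44) + 49 = 1408 + 49 = 1457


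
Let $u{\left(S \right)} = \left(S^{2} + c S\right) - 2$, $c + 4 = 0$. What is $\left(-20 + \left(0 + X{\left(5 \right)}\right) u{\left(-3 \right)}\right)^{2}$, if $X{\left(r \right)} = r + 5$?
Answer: $28900$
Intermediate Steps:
$c = -4$ ($c = -4 + 0 = -4$)
$X{\left(r \right)} = 5 + r$
$u{\left(S \right)} = -2 + S^{2} - 4 S$ ($u{\left(S \right)} = \left(S^{2} - 4 S\right) - 2 = -2 + S^{2} - 4 S$)
$\left(-20 + \left(0 + X{\left(5 \right)}\right) u{\left(-3 \right)}\right)^{2} = \left(-20 + \left(0 + \left(5 + 5\right)\right) \left(-2 + \left(-3\right)^{2} - -12\right)\right)^{2} = \left(-20 + \left(0 + 10\right) \left(-2 + 9 + 12\right)\right)^{2} = \left(-20 + 10 \cdot 19\right)^{2} = \left(-20 + 190\right)^{2} = 170^{2} = 28900$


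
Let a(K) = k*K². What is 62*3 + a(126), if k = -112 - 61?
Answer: -2746362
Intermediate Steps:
k = -173
a(K) = -173*K²
62*3 + a(126) = 62*3 - 173*126² = 186 - 173*15876 = 186 - 2746548 = -2746362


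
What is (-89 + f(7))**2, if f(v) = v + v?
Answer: 5625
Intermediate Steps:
f(v) = 2*v
(-89 + f(7))**2 = (-89 + 2*7)**2 = (-89 + 14)**2 = (-75)**2 = 5625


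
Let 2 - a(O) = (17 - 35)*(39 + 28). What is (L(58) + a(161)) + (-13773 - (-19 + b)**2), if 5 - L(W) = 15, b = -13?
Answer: -13599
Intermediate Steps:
L(W) = -10 (L(W) = 5 - 1*15 = 5 - 15 = -10)
a(O) = 1208 (a(O) = 2 - (17 - 35)*(39 + 28) = 2 - (-18)*67 = 2 - 1*(-1206) = 2 + 1206 = 1208)
(L(58) + a(161)) + (-13773 - (-19 + b)**2) = (-10 + 1208) + (-13773 - (-19 - 13)**2) = 1198 + (-13773 - 1*(-32)**2) = 1198 + (-13773 - 1*1024) = 1198 + (-13773 - 1024) = 1198 - 14797 = -13599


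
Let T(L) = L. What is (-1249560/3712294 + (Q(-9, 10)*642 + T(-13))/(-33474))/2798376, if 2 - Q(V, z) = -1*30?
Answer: -8431777111/24838651092994704 ≈ -3.3946e-7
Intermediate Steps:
Q(V, z) = 32 (Q(V, z) = 2 - (-1)*30 = 2 - 1*(-30) = 2 + 30 = 32)
(-1249560/3712294 + (Q(-9, 10)*642 + T(-13))/(-33474))/2798376 = (-1249560/3712294 + (32*642 - 13)/(-33474))/2798376 = (-1249560*1/3712294 + (20544 - 13)*(-1/33474))*(1/2798376) = (-624780/1856147 + 20531*(-1/33474))*(1/2798376) = (-624780/1856147 - 2933/4782)*(1/2798376) = -8431777111/8876094954*1/2798376 = -8431777111/24838651092994704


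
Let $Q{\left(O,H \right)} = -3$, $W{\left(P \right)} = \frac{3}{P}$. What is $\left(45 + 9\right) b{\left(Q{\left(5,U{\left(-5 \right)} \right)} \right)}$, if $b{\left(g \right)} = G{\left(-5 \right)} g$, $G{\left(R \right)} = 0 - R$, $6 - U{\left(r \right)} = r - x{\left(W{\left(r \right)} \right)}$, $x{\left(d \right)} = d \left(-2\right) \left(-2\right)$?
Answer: $-810$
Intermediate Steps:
$x{\left(d \right)} = 4 d$ ($x{\left(d \right)} = - 2 d \left(-2\right) = 4 d$)
$U{\left(r \right)} = 6 - r + \frac{12}{r}$ ($U{\left(r \right)} = 6 - \left(r - 4 \frac{3}{r}\right) = 6 - \left(r - \frac{12}{r}\right) = 6 - r + \frac{12}{r}$)
$G{\left(R \right)} = - R$
$b{\left(g \right)} = 5 g$ ($b{\left(g \right)} = \left(-1\right) \left(-5\right) g = 5 g$)
$\left(45 + 9\right) b{\left(Q{\left(5,U{\left(-5 \right)} \right)} \right)} = \left(45 + 9\right) 5 \left(-3\right) = 54 \left(-15\right) = -810$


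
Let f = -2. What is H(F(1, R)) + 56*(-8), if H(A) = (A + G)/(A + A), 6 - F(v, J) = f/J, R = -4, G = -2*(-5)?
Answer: -9825/22 ≈ -446.59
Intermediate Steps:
G = 10
F(v, J) = 6 + 2/J (F(v, J) = 6 - (-2)/J = 6 + 2/J)
H(A) = (10 + A)/(2*A) (H(A) = (A + 10)/(A + A) = (10 + A)/((2*A)) = (10 + A)*(1/(2*A)) = (10 + A)/(2*A))
H(F(1, R)) + 56*(-8) = (10 + (6 + 2/(-4)))/(2*(6 + 2/(-4))) + 56*(-8) = (10 + (6 + 2*(-¼)))/(2*(6 + 2*(-¼))) - 448 = (10 + (6 - ½))/(2*(6 - ½)) - 448 = (10 + 11/2)/(2*(11/2)) - 448 = (½)*(2/11)*(31/2) - 448 = 31/22 - 448 = -9825/22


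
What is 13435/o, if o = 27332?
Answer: 13435/27332 ≈ 0.49155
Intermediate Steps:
13435/o = 13435/27332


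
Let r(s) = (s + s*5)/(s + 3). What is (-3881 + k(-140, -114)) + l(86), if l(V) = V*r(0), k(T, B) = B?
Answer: -3995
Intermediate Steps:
r(s) = 6*s/(3 + s) (r(s) = (s + 5*s)/(3 + s) = (6*s)/(3 + s) = 6*s/(3 + s))
l(V) = 0 (l(V) = V*(6*0/(3 + 0)) = V*(6*0/3) = V*(6*0*(1/3)) = V*0 = 0)
(-3881 + k(-140, -114)) + l(86) = (-3881 - 114) + 0 = -3995 + 0 = -3995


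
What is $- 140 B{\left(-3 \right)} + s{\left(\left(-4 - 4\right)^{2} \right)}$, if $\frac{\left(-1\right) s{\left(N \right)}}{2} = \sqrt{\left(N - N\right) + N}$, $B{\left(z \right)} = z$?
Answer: $404$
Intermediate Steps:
$s{\left(N \right)} = - 2 \sqrt{N}$ ($s{\left(N \right)} = - 2 \sqrt{\left(N - N\right) + N} = - 2 \sqrt{0 + N} = - 2 \sqrt{N}$)
$- 140 B{\left(-3 \right)} + s{\left(\left(-4 - 4\right)^{2} \right)} = \left(-140\right) \left(-3\right) - 2 \sqrt{\left(-4 - 4\right)^{2}} = 420 - 2 \sqrt{\left(-8\right)^{2}} = 420 - 2 \sqrt{64} = 420 - 16 = 404$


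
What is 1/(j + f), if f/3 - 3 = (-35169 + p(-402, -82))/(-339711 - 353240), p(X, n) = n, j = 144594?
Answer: 692951/100202899206 ≈ 6.9155e-6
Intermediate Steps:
f = 6342312/692951 (f = 9 + 3*((-35169 - 82)/(-339711 - 353240)) = 9 + 3*(-35251/(-692951)) = 9 + 3*(-35251*(-1/692951)) = 9 + 3*(35251/692951) = 9 + 105753/692951 = 6342312/692951 ≈ 9.1526)
1/(j + f) = 1/(144594 + 6342312/692951) = 1/(100202899206/692951) = 692951/100202899206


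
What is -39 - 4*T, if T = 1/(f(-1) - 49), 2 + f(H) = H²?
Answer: -973/25 ≈ -38.920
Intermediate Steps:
f(H) = -2 + H²
T = -1/50 (T = 1/((-2 + (-1)²) - 49) = 1/((-2 + 1) - 49) = 1/(-1 - 49) = 1/(-50) = -1/50 ≈ -0.020000)
-39 - 4*T = -39 - 4*(-1/50) = -39 + 2/25 = -973/25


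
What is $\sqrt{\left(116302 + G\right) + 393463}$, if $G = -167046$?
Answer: $\sqrt{342719} \approx 585.42$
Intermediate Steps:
$\sqrt{\left(116302 + G\right) + 393463} = \sqrt{\left(116302 - 167046\right) + 393463} = \sqrt{-50744 + 393463} = \sqrt{342719}$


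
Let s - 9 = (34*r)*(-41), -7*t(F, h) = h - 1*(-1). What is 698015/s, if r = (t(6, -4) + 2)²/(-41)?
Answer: 34202735/10267 ≈ 3331.3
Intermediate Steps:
t(F, h) = -⅐ - h/7 (t(F, h) = -(h - 1*(-1))/7 = -(h + 1)/7 = -(1 + h)/7 = -⅐ - h/7)
r = -289/2009 (r = ((-⅐ - ⅐*(-4)) + 2)²/(-41) = ((-⅐ + 4/7) + 2)²*(-1/41) = (3/7 + 2)²*(-1/41) = (17/7)²*(-1/41) = (289/49)*(-1/41) = -289/2009 ≈ -0.14385)
s = 10267/49 (s = 9 + (34*(-289/2009))*(-41) = 9 - 9826/2009*(-41) = 9 + 9826/49 = 10267/49 ≈ 209.53)
698015/s = 698015/(10267/49) = 698015*(49/10267) = 34202735/10267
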